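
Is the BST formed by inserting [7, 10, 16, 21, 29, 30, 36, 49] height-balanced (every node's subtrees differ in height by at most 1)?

Tree (level-order array): [7, None, 10, None, 16, None, 21, None, 29, None, 30, None, 36, None, 49]
Definition: a tree is height-balanced if, at every node, |h(left) - h(right)| <= 1 (empty subtree has height -1).
Bottom-up per-node check:
  node 49: h_left=-1, h_right=-1, diff=0 [OK], height=0
  node 36: h_left=-1, h_right=0, diff=1 [OK], height=1
  node 30: h_left=-1, h_right=1, diff=2 [FAIL (|-1-1|=2 > 1)], height=2
  node 29: h_left=-1, h_right=2, diff=3 [FAIL (|-1-2|=3 > 1)], height=3
  node 21: h_left=-1, h_right=3, diff=4 [FAIL (|-1-3|=4 > 1)], height=4
  node 16: h_left=-1, h_right=4, diff=5 [FAIL (|-1-4|=5 > 1)], height=5
  node 10: h_left=-1, h_right=5, diff=6 [FAIL (|-1-5|=6 > 1)], height=6
  node 7: h_left=-1, h_right=6, diff=7 [FAIL (|-1-6|=7 > 1)], height=7
Node 30 violates the condition: |-1 - 1| = 2 > 1.
Result: Not balanced


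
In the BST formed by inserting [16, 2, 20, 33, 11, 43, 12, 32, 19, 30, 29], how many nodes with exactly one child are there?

Tree built from: [16, 2, 20, 33, 11, 43, 12, 32, 19, 30, 29]
Tree (level-order array): [16, 2, 20, None, 11, 19, 33, None, 12, None, None, 32, 43, None, None, 30, None, None, None, 29]
Rule: These are nodes with exactly 1 non-null child.
Per-node child counts:
  node 16: 2 child(ren)
  node 2: 1 child(ren)
  node 11: 1 child(ren)
  node 12: 0 child(ren)
  node 20: 2 child(ren)
  node 19: 0 child(ren)
  node 33: 2 child(ren)
  node 32: 1 child(ren)
  node 30: 1 child(ren)
  node 29: 0 child(ren)
  node 43: 0 child(ren)
Matching nodes: [2, 11, 32, 30]
Count of nodes with exactly one child: 4


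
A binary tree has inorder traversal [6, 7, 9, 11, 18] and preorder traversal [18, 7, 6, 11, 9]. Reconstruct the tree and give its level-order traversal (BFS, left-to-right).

Inorder:  [6, 7, 9, 11, 18]
Preorder: [18, 7, 6, 11, 9]
Algorithm: preorder visits root first, so consume preorder in order;
for each root, split the current inorder slice at that value into
left-subtree inorder and right-subtree inorder, then recurse.
Recursive splits:
  root=18; inorder splits into left=[6, 7, 9, 11], right=[]
  root=7; inorder splits into left=[6], right=[9, 11]
  root=6; inorder splits into left=[], right=[]
  root=11; inorder splits into left=[9], right=[]
  root=9; inorder splits into left=[], right=[]
Reconstructed level-order: [18, 7, 6, 11, 9]


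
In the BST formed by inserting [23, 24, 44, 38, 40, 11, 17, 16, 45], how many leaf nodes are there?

Tree built from: [23, 24, 44, 38, 40, 11, 17, 16, 45]
Tree (level-order array): [23, 11, 24, None, 17, None, 44, 16, None, 38, 45, None, None, None, 40]
Rule: A leaf has 0 children.
Per-node child counts:
  node 23: 2 child(ren)
  node 11: 1 child(ren)
  node 17: 1 child(ren)
  node 16: 0 child(ren)
  node 24: 1 child(ren)
  node 44: 2 child(ren)
  node 38: 1 child(ren)
  node 40: 0 child(ren)
  node 45: 0 child(ren)
Matching nodes: [16, 40, 45]
Count of leaf nodes: 3


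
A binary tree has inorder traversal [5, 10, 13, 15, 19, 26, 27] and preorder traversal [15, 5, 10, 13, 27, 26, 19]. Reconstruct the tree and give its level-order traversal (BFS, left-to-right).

Inorder:  [5, 10, 13, 15, 19, 26, 27]
Preorder: [15, 5, 10, 13, 27, 26, 19]
Algorithm: preorder visits root first, so consume preorder in order;
for each root, split the current inorder slice at that value into
left-subtree inorder and right-subtree inorder, then recurse.
Recursive splits:
  root=15; inorder splits into left=[5, 10, 13], right=[19, 26, 27]
  root=5; inorder splits into left=[], right=[10, 13]
  root=10; inorder splits into left=[], right=[13]
  root=13; inorder splits into left=[], right=[]
  root=27; inorder splits into left=[19, 26], right=[]
  root=26; inorder splits into left=[19], right=[]
  root=19; inorder splits into left=[], right=[]
Reconstructed level-order: [15, 5, 27, 10, 26, 13, 19]


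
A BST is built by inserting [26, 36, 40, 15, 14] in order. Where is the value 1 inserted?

Starting tree (level order): [26, 15, 36, 14, None, None, 40]
Insertion path: 26 -> 15 -> 14
Result: insert 1 as left child of 14
Final tree (level order): [26, 15, 36, 14, None, None, 40, 1]


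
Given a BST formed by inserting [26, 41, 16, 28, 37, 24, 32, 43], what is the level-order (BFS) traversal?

Tree insertion order: [26, 41, 16, 28, 37, 24, 32, 43]
Tree (level-order array): [26, 16, 41, None, 24, 28, 43, None, None, None, 37, None, None, 32]
BFS from the root, enqueuing left then right child of each popped node:
  queue [26] -> pop 26, enqueue [16, 41], visited so far: [26]
  queue [16, 41] -> pop 16, enqueue [24], visited so far: [26, 16]
  queue [41, 24] -> pop 41, enqueue [28, 43], visited so far: [26, 16, 41]
  queue [24, 28, 43] -> pop 24, enqueue [none], visited so far: [26, 16, 41, 24]
  queue [28, 43] -> pop 28, enqueue [37], visited so far: [26, 16, 41, 24, 28]
  queue [43, 37] -> pop 43, enqueue [none], visited so far: [26, 16, 41, 24, 28, 43]
  queue [37] -> pop 37, enqueue [32], visited so far: [26, 16, 41, 24, 28, 43, 37]
  queue [32] -> pop 32, enqueue [none], visited so far: [26, 16, 41, 24, 28, 43, 37, 32]
Result: [26, 16, 41, 24, 28, 43, 37, 32]


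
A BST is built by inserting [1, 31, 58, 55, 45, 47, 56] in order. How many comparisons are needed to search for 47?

Search path for 47: 1 -> 31 -> 58 -> 55 -> 45 -> 47
Found: True
Comparisons: 6


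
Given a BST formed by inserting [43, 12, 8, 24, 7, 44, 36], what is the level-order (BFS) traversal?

Tree insertion order: [43, 12, 8, 24, 7, 44, 36]
Tree (level-order array): [43, 12, 44, 8, 24, None, None, 7, None, None, 36]
BFS from the root, enqueuing left then right child of each popped node:
  queue [43] -> pop 43, enqueue [12, 44], visited so far: [43]
  queue [12, 44] -> pop 12, enqueue [8, 24], visited so far: [43, 12]
  queue [44, 8, 24] -> pop 44, enqueue [none], visited so far: [43, 12, 44]
  queue [8, 24] -> pop 8, enqueue [7], visited so far: [43, 12, 44, 8]
  queue [24, 7] -> pop 24, enqueue [36], visited so far: [43, 12, 44, 8, 24]
  queue [7, 36] -> pop 7, enqueue [none], visited so far: [43, 12, 44, 8, 24, 7]
  queue [36] -> pop 36, enqueue [none], visited so far: [43, 12, 44, 8, 24, 7, 36]
Result: [43, 12, 44, 8, 24, 7, 36]


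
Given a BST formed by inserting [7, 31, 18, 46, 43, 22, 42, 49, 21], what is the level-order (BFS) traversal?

Tree insertion order: [7, 31, 18, 46, 43, 22, 42, 49, 21]
Tree (level-order array): [7, None, 31, 18, 46, None, 22, 43, 49, 21, None, 42]
BFS from the root, enqueuing left then right child of each popped node:
  queue [7] -> pop 7, enqueue [31], visited so far: [7]
  queue [31] -> pop 31, enqueue [18, 46], visited so far: [7, 31]
  queue [18, 46] -> pop 18, enqueue [22], visited so far: [7, 31, 18]
  queue [46, 22] -> pop 46, enqueue [43, 49], visited so far: [7, 31, 18, 46]
  queue [22, 43, 49] -> pop 22, enqueue [21], visited so far: [7, 31, 18, 46, 22]
  queue [43, 49, 21] -> pop 43, enqueue [42], visited so far: [7, 31, 18, 46, 22, 43]
  queue [49, 21, 42] -> pop 49, enqueue [none], visited so far: [7, 31, 18, 46, 22, 43, 49]
  queue [21, 42] -> pop 21, enqueue [none], visited so far: [7, 31, 18, 46, 22, 43, 49, 21]
  queue [42] -> pop 42, enqueue [none], visited so far: [7, 31, 18, 46, 22, 43, 49, 21, 42]
Result: [7, 31, 18, 46, 22, 43, 49, 21, 42]


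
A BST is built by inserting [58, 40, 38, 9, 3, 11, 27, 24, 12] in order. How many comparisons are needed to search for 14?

Search path for 14: 58 -> 40 -> 38 -> 9 -> 11 -> 27 -> 24 -> 12
Found: False
Comparisons: 8


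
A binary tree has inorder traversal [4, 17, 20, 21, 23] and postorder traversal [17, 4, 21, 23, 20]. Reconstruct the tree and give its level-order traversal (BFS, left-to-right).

Inorder:   [4, 17, 20, 21, 23]
Postorder: [17, 4, 21, 23, 20]
Algorithm: postorder visits root last, so walk postorder right-to-left;
each value is the root of the current inorder slice — split it at that
value, recurse on the right subtree first, then the left.
Recursive splits:
  root=20; inorder splits into left=[4, 17], right=[21, 23]
  root=23; inorder splits into left=[21], right=[]
  root=21; inorder splits into left=[], right=[]
  root=4; inorder splits into left=[], right=[17]
  root=17; inorder splits into left=[], right=[]
Reconstructed level-order: [20, 4, 23, 17, 21]


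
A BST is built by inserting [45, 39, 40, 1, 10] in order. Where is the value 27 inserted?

Starting tree (level order): [45, 39, None, 1, 40, None, 10]
Insertion path: 45 -> 39 -> 1 -> 10
Result: insert 27 as right child of 10
Final tree (level order): [45, 39, None, 1, 40, None, 10, None, None, None, 27]


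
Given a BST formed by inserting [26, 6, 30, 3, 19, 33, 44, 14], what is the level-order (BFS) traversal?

Tree insertion order: [26, 6, 30, 3, 19, 33, 44, 14]
Tree (level-order array): [26, 6, 30, 3, 19, None, 33, None, None, 14, None, None, 44]
BFS from the root, enqueuing left then right child of each popped node:
  queue [26] -> pop 26, enqueue [6, 30], visited so far: [26]
  queue [6, 30] -> pop 6, enqueue [3, 19], visited so far: [26, 6]
  queue [30, 3, 19] -> pop 30, enqueue [33], visited so far: [26, 6, 30]
  queue [3, 19, 33] -> pop 3, enqueue [none], visited so far: [26, 6, 30, 3]
  queue [19, 33] -> pop 19, enqueue [14], visited so far: [26, 6, 30, 3, 19]
  queue [33, 14] -> pop 33, enqueue [44], visited so far: [26, 6, 30, 3, 19, 33]
  queue [14, 44] -> pop 14, enqueue [none], visited so far: [26, 6, 30, 3, 19, 33, 14]
  queue [44] -> pop 44, enqueue [none], visited so far: [26, 6, 30, 3, 19, 33, 14, 44]
Result: [26, 6, 30, 3, 19, 33, 14, 44]


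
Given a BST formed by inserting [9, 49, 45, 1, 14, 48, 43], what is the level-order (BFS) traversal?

Tree insertion order: [9, 49, 45, 1, 14, 48, 43]
Tree (level-order array): [9, 1, 49, None, None, 45, None, 14, 48, None, 43]
BFS from the root, enqueuing left then right child of each popped node:
  queue [9] -> pop 9, enqueue [1, 49], visited so far: [9]
  queue [1, 49] -> pop 1, enqueue [none], visited so far: [9, 1]
  queue [49] -> pop 49, enqueue [45], visited so far: [9, 1, 49]
  queue [45] -> pop 45, enqueue [14, 48], visited so far: [9, 1, 49, 45]
  queue [14, 48] -> pop 14, enqueue [43], visited so far: [9, 1, 49, 45, 14]
  queue [48, 43] -> pop 48, enqueue [none], visited so far: [9, 1, 49, 45, 14, 48]
  queue [43] -> pop 43, enqueue [none], visited so far: [9, 1, 49, 45, 14, 48, 43]
Result: [9, 1, 49, 45, 14, 48, 43]


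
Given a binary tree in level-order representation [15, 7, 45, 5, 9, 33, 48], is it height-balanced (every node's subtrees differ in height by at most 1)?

Tree (level-order array): [15, 7, 45, 5, 9, 33, 48]
Definition: a tree is height-balanced if, at every node, |h(left) - h(right)| <= 1 (empty subtree has height -1).
Bottom-up per-node check:
  node 5: h_left=-1, h_right=-1, diff=0 [OK], height=0
  node 9: h_left=-1, h_right=-1, diff=0 [OK], height=0
  node 7: h_left=0, h_right=0, diff=0 [OK], height=1
  node 33: h_left=-1, h_right=-1, diff=0 [OK], height=0
  node 48: h_left=-1, h_right=-1, diff=0 [OK], height=0
  node 45: h_left=0, h_right=0, diff=0 [OK], height=1
  node 15: h_left=1, h_right=1, diff=0 [OK], height=2
All nodes satisfy the balance condition.
Result: Balanced


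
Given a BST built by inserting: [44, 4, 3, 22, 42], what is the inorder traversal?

Tree insertion order: [44, 4, 3, 22, 42]
Tree (level-order array): [44, 4, None, 3, 22, None, None, None, 42]
Inorder traversal: [3, 4, 22, 42, 44]


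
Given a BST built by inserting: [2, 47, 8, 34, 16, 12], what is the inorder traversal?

Tree insertion order: [2, 47, 8, 34, 16, 12]
Tree (level-order array): [2, None, 47, 8, None, None, 34, 16, None, 12]
Inorder traversal: [2, 8, 12, 16, 34, 47]


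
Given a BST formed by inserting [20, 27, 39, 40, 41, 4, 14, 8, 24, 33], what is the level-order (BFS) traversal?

Tree insertion order: [20, 27, 39, 40, 41, 4, 14, 8, 24, 33]
Tree (level-order array): [20, 4, 27, None, 14, 24, 39, 8, None, None, None, 33, 40, None, None, None, None, None, 41]
BFS from the root, enqueuing left then right child of each popped node:
  queue [20] -> pop 20, enqueue [4, 27], visited so far: [20]
  queue [4, 27] -> pop 4, enqueue [14], visited so far: [20, 4]
  queue [27, 14] -> pop 27, enqueue [24, 39], visited so far: [20, 4, 27]
  queue [14, 24, 39] -> pop 14, enqueue [8], visited so far: [20, 4, 27, 14]
  queue [24, 39, 8] -> pop 24, enqueue [none], visited so far: [20, 4, 27, 14, 24]
  queue [39, 8] -> pop 39, enqueue [33, 40], visited so far: [20, 4, 27, 14, 24, 39]
  queue [8, 33, 40] -> pop 8, enqueue [none], visited so far: [20, 4, 27, 14, 24, 39, 8]
  queue [33, 40] -> pop 33, enqueue [none], visited so far: [20, 4, 27, 14, 24, 39, 8, 33]
  queue [40] -> pop 40, enqueue [41], visited so far: [20, 4, 27, 14, 24, 39, 8, 33, 40]
  queue [41] -> pop 41, enqueue [none], visited so far: [20, 4, 27, 14, 24, 39, 8, 33, 40, 41]
Result: [20, 4, 27, 14, 24, 39, 8, 33, 40, 41]


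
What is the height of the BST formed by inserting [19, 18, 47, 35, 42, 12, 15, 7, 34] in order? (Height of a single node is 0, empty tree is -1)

Insertion order: [19, 18, 47, 35, 42, 12, 15, 7, 34]
Tree (level-order array): [19, 18, 47, 12, None, 35, None, 7, 15, 34, 42]
Compute height bottom-up (empty subtree = -1):
  height(7) = 1 + max(-1, -1) = 0
  height(15) = 1 + max(-1, -1) = 0
  height(12) = 1 + max(0, 0) = 1
  height(18) = 1 + max(1, -1) = 2
  height(34) = 1 + max(-1, -1) = 0
  height(42) = 1 + max(-1, -1) = 0
  height(35) = 1 + max(0, 0) = 1
  height(47) = 1 + max(1, -1) = 2
  height(19) = 1 + max(2, 2) = 3
Height = 3


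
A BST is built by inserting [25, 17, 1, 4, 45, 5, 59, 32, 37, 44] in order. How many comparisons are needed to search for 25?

Search path for 25: 25
Found: True
Comparisons: 1


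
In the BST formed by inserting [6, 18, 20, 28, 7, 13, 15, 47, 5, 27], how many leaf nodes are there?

Tree built from: [6, 18, 20, 28, 7, 13, 15, 47, 5, 27]
Tree (level-order array): [6, 5, 18, None, None, 7, 20, None, 13, None, 28, None, 15, 27, 47]
Rule: A leaf has 0 children.
Per-node child counts:
  node 6: 2 child(ren)
  node 5: 0 child(ren)
  node 18: 2 child(ren)
  node 7: 1 child(ren)
  node 13: 1 child(ren)
  node 15: 0 child(ren)
  node 20: 1 child(ren)
  node 28: 2 child(ren)
  node 27: 0 child(ren)
  node 47: 0 child(ren)
Matching nodes: [5, 15, 27, 47]
Count of leaf nodes: 4


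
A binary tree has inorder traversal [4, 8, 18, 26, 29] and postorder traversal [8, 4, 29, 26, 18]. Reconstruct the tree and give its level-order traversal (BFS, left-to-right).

Inorder:   [4, 8, 18, 26, 29]
Postorder: [8, 4, 29, 26, 18]
Algorithm: postorder visits root last, so walk postorder right-to-left;
each value is the root of the current inorder slice — split it at that
value, recurse on the right subtree first, then the left.
Recursive splits:
  root=18; inorder splits into left=[4, 8], right=[26, 29]
  root=26; inorder splits into left=[], right=[29]
  root=29; inorder splits into left=[], right=[]
  root=4; inorder splits into left=[], right=[8]
  root=8; inorder splits into left=[], right=[]
Reconstructed level-order: [18, 4, 26, 8, 29]


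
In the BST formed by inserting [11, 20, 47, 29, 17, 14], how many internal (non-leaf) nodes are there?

Tree built from: [11, 20, 47, 29, 17, 14]
Tree (level-order array): [11, None, 20, 17, 47, 14, None, 29]
Rule: An internal node has at least one child.
Per-node child counts:
  node 11: 1 child(ren)
  node 20: 2 child(ren)
  node 17: 1 child(ren)
  node 14: 0 child(ren)
  node 47: 1 child(ren)
  node 29: 0 child(ren)
Matching nodes: [11, 20, 17, 47]
Count of internal (non-leaf) nodes: 4


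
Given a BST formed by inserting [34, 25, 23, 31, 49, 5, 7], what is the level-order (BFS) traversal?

Tree insertion order: [34, 25, 23, 31, 49, 5, 7]
Tree (level-order array): [34, 25, 49, 23, 31, None, None, 5, None, None, None, None, 7]
BFS from the root, enqueuing left then right child of each popped node:
  queue [34] -> pop 34, enqueue [25, 49], visited so far: [34]
  queue [25, 49] -> pop 25, enqueue [23, 31], visited so far: [34, 25]
  queue [49, 23, 31] -> pop 49, enqueue [none], visited so far: [34, 25, 49]
  queue [23, 31] -> pop 23, enqueue [5], visited so far: [34, 25, 49, 23]
  queue [31, 5] -> pop 31, enqueue [none], visited so far: [34, 25, 49, 23, 31]
  queue [5] -> pop 5, enqueue [7], visited so far: [34, 25, 49, 23, 31, 5]
  queue [7] -> pop 7, enqueue [none], visited so far: [34, 25, 49, 23, 31, 5, 7]
Result: [34, 25, 49, 23, 31, 5, 7]


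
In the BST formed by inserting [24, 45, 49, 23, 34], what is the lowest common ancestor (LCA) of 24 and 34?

Tree insertion order: [24, 45, 49, 23, 34]
Tree (level-order array): [24, 23, 45, None, None, 34, 49]
In a BST, the LCA of p=24, q=34 is the first node v on the
root-to-leaf path with p <= v <= q (go left if both < v, right if both > v).
Walk from root:
  at 24: 24 <= 24 <= 34, this is the LCA
LCA = 24


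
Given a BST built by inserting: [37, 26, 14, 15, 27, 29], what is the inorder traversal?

Tree insertion order: [37, 26, 14, 15, 27, 29]
Tree (level-order array): [37, 26, None, 14, 27, None, 15, None, 29]
Inorder traversal: [14, 15, 26, 27, 29, 37]


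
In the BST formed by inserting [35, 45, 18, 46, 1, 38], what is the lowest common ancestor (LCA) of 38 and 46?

Tree insertion order: [35, 45, 18, 46, 1, 38]
Tree (level-order array): [35, 18, 45, 1, None, 38, 46]
In a BST, the LCA of p=38, q=46 is the first node v on the
root-to-leaf path with p <= v <= q (go left if both < v, right if both > v).
Walk from root:
  at 35: both 38 and 46 > 35, go right
  at 45: 38 <= 45 <= 46, this is the LCA
LCA = 45


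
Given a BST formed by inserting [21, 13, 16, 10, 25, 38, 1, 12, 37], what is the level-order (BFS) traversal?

Tree insertion order: [21, 13, 16, 10, 25, 38, 1, 12, 37]
Tree (level-order array): [21, 13, 25, 10, 16, None, 38, 1, 12, None, None, 37]
BFS from the root, enqueuing left then right child of each popped node:
  queue [21] -> pop 21, enqueue [13, 25], visited so far: [21]
  queue [13, 25] -> pop 13, enqueue [10, 16], visited so far: [21, 13]
  queue [25, 10, 16] -> pop 25, enqueue [38], visited so far: [21, 13, 25]
  queue [10, 16, 38] -> pop 10, enqueue [1, 12], visited so far: [21, 13, 25, 10]
  queue [16, 38, 1, 12] -> pop 16, enqueue [none], visited so far: [21, 13, 25, 10, 16]
  queue [38, 1, 12] -> pop 38, enqueue [37], visited so far: [21, 13, 25, 10, 16, 38]
  queue [1, 12, 37] -> pop 1, enqueue [none], visited so far: [21, 13, 25, 10, 16, 38, 1]
  queue [12, 37] -> pop 12, enqueue [none], visited so far: [21, 13, 25, 10, 16, 38, 1, 12]
  queue [37] -> pop 37, enqueue [none], visited so far: [21, 13, 25, 10, 16, 38, 1, 12, 37]
Result: [21, 13, 25, 10, 16, 38, 1, 12, 37]


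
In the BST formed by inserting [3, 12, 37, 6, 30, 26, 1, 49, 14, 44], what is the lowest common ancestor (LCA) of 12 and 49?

Tree insertion order: [3, 12, 37, 6, 30, 26, 1, 49, 14, 44]
Tree (level-order array): [3, 1, 12, None, None, 6, 37, None, None, 30, 49, 26, None, 44, None, 14]
In a BST, the LCA of p=12, q=49 is the first node v on the
root-to-leaf path with p <= v <= q (go left if both < v, right if both > v).
Walk from root:
  at 3: both 12 and 49 > 3, go right
  at 12: 12 <= 12 <= 49, this is the LCA
LCA = 12


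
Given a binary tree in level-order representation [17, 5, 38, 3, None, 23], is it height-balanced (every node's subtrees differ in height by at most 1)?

Tree (level-order array): [17, 5, 38, 3, None, 23]
Definition: a tree is height-balanced if, at every node, |h(left) - h(right)| <= 1 (empty subtree has height -1).
Bottom-up per-node check:
  node 3: h_left=-1, h_right=-1, diff=0 [OK], height=0
  node 5: h_left=0, h_right=-1, diff=1 [OK], height=1
  node 23: h_left=-1, h_right=-1, diff=0 [OK], height=0
  node 38: h_left=0, h_right=-1, diff=1 [OK], height=1
  node 17: h_left=1, h_right=1, diff=0 [OK], height=2
All nodes satisfy the balance condition.
Result: Balanced


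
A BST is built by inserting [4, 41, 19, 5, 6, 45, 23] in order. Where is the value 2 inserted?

Starting tree (level order): [4, None, 41, 19, 45, 5, 23, None, None, None, 6]
Insertion path: 4
Result: insert 2 as left child of 4
Final tree (level order): [4, 2, 41, None, None, 19, 45, 5, 23, None, None, None, 6]


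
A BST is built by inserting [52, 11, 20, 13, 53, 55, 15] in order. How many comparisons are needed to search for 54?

Search path for 54: 52 -> 53 -> 55
Found: False
Comparisons: 3


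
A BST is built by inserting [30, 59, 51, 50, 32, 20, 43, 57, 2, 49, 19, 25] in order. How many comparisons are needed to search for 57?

Search path for 57: 30 -> 59 -> 51 -> 57
Found: True
Comparisons: 4


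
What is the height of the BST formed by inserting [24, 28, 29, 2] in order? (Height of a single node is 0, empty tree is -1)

Insertion order: [24, 28, 29, 2]
Tree (level-order array): [24, 2, 28, None, None, None, 29]
Compute height bottom-up (empty subtree = -1):
  height(2) = 1 + max(-1, -1) = 0
  height(29) = 1 + max(-1, -1) = 0
  height(28) = 1 + max(-1, 0) = 1
  height(24) = 1 + max(0, 1) = 2
Height = 2


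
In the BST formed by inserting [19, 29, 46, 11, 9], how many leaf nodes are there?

Tree built from: [19, 29, 46, 11, 9]
Tree (level-order array): [19, 11, 29, 9, None, None, 46]
Rule: A leaf has 0 children.
Per-node child counts:
  node 19: 2 child(ren)
  node 11: 1 child(ren)
  node 9: 0 child(ren)
  node 29: 1 child(ren)
  node 46: 0 child(ren)
Matching nodes: [9, 46]
Count of leaf nodes: 2


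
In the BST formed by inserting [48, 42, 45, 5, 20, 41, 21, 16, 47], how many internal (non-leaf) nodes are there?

Tree built from: [48, 42, 45, 5, 20, 41, 21, 16, 47]
Tree (level-order array): [48, 42, None, 5, 45, None, 20, None, 47, 16, 41, None, None, None, None, 21]
Rule: An internal node has at least one child.
Per-node child counts:
  node 48: 1 child(ren)
  node 42: 2 child(ren)
  node 5: 1 child(ren)
  node 20: 2 child(ren)
  node 16: 0 child(ren)
  node 41: 1 child(ren)
  node 21: 0 child(ren)
  node 45: 1 child(ren)
  node 47: 0 child(ren)
Matching nodes: [48, 42, 5, 20, 41, 45]
Count of internal (non-leaf) nodes: 6


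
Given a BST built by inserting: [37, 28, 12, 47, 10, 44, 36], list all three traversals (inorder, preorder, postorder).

Tree insertion order: [37, 28, 12, 47, 10, 44, 36]
Tree (level-order array): [37, 28, 47, 12, 36, 44, None, 10]
Inorder (L, root, R): [10, 12, 28, 36, 37, 44, 47]
Preorder (root, L, R): [37, 28, 12, 10, 36, 47, 44]
Postorder (L, R, root): [10, 12, 36, 28, 44, 47, 37]


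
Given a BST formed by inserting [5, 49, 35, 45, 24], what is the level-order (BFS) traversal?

Tree insertion order: [5, 49, 35, 45, 24]
Tree (level-order array): [5, None, 49, 35, None, 24, 45]
BFS from the root, enqueuing left then right child of each popped node:
  queue [5] -> pop 5, enqueue [49], visited so far: [5]
  queue [49] -> pop 49, enqueue [35], visited so far: [5, 49]
  queue [35] -> pop 35, enqueue [24, 45], visited so far: [5, 49, 35]
  queue [24, 45] -> pop 24, enqueue [none], visited so far: [5, 49, 35, 24]
  queue [45] -> pop 45, enqueue [none], visited so far: [5, 49, 35, 24, 45]
Result: [5, 49, 35, 24, 45]


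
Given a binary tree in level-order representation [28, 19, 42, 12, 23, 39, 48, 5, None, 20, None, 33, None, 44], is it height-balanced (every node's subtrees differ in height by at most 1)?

Tree (level-order array): [28, 19, 42, 12, 23, 39, 48, 5, None, 20, None, 33, None, 44]
Definition: a tree is height-balanced if, at every node, |h(left) - h(right)| <= 1 (empty subtree has height -1).
Bottom-up per-node check:
  node 5: h_left=-1, h_right=-1, diff=0 [OK], height=0
  node 12: h_left=0, h_right=-1, diff=1 [OK], height=1
  node 20: h_left=-1, h_right=-1, diff=0 [OK], height=0
  node 23: h_left=0, h_right=-1, diff=1 [OK], height=1
  node 19: h_left=1, h_right=1, diff=0 [OK], height=2
  node 33: h_left=-1, h_right=-1, diff=0 [OK], height=0
  node 39: h_left=0, h_right=-1, diff=1 [OK], height=1
  node 44: h_left=-1, h_right=-1, diff=0 [OK], height=0
  node 48: h_left=0, h_right=-1, diff=1 [OK], height=1
  node 42: h_left=1, h_right=1, diff=0 [OK], height=2
  node 28: h_left=2, h_right=2, diff=0 [OK], height=3
All nodes satisfy the balance condition.
Result: Balanced


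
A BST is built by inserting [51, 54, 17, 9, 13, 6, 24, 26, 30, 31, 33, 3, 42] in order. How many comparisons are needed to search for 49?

Search path for 49: 51 -> 17 -> 24 -> 26 -> 30 -> 31 -> 33 -> 42
Found: False
Comparisons: 8


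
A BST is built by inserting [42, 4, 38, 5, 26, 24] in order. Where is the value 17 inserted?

Starting tree (level order): [42, 4, None, None, 38, 5, None, None, 26, 24]
Insertion path: 42 -> 4 -> 38 -> 5 -> 26 -> 24
Result: insert 17 as left child of 24
Final tree (level order): [42, 4, None, None, 38, 5, None, None, 26, 24, None, 17]


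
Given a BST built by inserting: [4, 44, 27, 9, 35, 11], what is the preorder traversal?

Tree insertion order: [4, 44, 27, 9, 35, 11]
Tree (level-order array): [4, None, 44, 27, None, 9, 35, None, 11]
Preorder traversal: [4, 44, 27, 9, 11, 35]


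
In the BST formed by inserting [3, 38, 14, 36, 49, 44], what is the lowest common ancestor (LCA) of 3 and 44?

Tree insertion order: [3, 38, 14, 36, 49, 44]
Tree (level-order array): [3, None, 38, 14, 49, None, 36, 44]
In a BST, the LCA of p=3, q=44 is the first node v on the
root-to-leaf path with p <= v <= q (go left if both < v, right if both > v).
Walk from root:
  at 3: 3 <= 3 <= 44, this is the LCA
LCA = 3


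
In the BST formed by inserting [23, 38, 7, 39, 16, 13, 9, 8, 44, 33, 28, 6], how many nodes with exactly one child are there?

Tree built from: [23, 38, 7, 39, 16, 13, 9, 8, 44, 33, 28, 6]
Tree (level-order array): [23, 7, 38, 6, 16, 33, 39, None, None, 13, None, 28, None, None, 44, 9, None, None, None, None, None, 8]
Rule: These are nodes with exactly 1 non-null child.
Per-node child counts:
  node 23: 2 child(ren)
  node 7: 2 child(ren)
  node 6: 0 child(ren)
  node 16: 1 child(ren)
  node 13: 1 child(ren)
  node 9: 1 child(ren)
  node 8: 0 child(ren)
  node 38: 2 child(ren)
  node 33: 1 child(ren)
  node 28: 0 child(ren)
  node 39: 1 child(ren)
  node 44: 0 child(ren)
Matching nodes: [16, 13, 9, 33, 39]
Count of nodes with exactly one child: 5


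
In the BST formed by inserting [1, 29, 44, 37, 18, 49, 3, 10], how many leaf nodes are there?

Tree built from: [1, 29, 44, 37, 18, 49, 3, 10]
Tree (level-order array): [1, None, 29, 18, 44, 3, None, 37, 49, None, 10]
Rule: A leaf has 0 children.
Per-node child counts:
  node 1: 1 child(ren)
  node 29: 2 child(ren)
  node 18: 1 child(ren)
  node 3: 1 child(ren)
  node 10: 0 child(ren)
  node 44: 2 child(ren)
  node 37: 0 child(ren)
  node 49: 0 child(ren)
Matching nodes: [10, 37, 49]
Count of leaf nodes: 3


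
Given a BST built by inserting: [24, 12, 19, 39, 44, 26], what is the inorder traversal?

Tree insertion order: [24, 12, 19, 39, 44, 26]
Tree (level-order array): [24, 12, 39, None, 19, 26, 44]
Inorder traversal: [12, 19, 24, 26, 39, 44]


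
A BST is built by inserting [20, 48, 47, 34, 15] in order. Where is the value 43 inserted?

Starting tree (level order): [20, 15, 48, None, None, 47, None, 34]
Insertion path: 20 -> 48 -> 47 -> 34
Result: insert 43 as right child of 34
Final tree (level order): [20, 15, 48, None, None, 47, None, 34, None, None, 43]


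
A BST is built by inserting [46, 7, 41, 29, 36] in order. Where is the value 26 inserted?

Starting tree (level order): [46, 7, None, None, 41, 29, None, None, 36]
Insertion path: 46 -> 7 -> 41 -> 29
Result: insert 26 as left child of 29
Final tree (level order): [46, 7, None, None, 41, 29, None, 26, 36]


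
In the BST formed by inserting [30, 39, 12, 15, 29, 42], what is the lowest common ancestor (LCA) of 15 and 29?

Tree insertion order: [30, 39, 12, 15, 29, 42]
Tree (level-order array): [30, 12, 39, None, 15, None, 42, None, 29]
In a BST, the LCA of p=15, q=29 is the first node v on the
root-to-leaf path with p <= v <= q (go left if both < v, right if both > v).
Walk from root:
  at 30: both 15 and 29 < 30, go left
  at 12: both 15 and 29 > 12, go right
  at 15: 15 <= 15 <= 29, this is the LCA
LCA = 15


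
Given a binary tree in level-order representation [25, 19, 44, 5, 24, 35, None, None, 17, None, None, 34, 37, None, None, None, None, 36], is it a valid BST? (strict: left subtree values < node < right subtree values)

Level-order array: [25, 19, 44, 5, 24, 35, None, None, 17, None, None, 34, 37, None, None, None, None, 36]
Validate using subtree bounds (lo, hi): at each node, require lo < value < hi,
then recurse left with hi=value and right with lo=value.
Preorder trace (stopping at first violation):
  at node 25 with bounds (-inf, +inf): OK
  at node 19 with bounds (-inf, 25): OK
  at node 5 with bounds (-inf, 19): OK
  at node 17 with bounds (5, 19): OK
  at node 24 with bounds (19, 25): OK
  at node 44 with bounds (25, +inf): OK
  at node 35 with bounds (25, 44): OK
  at node 34 with bounds (25, 35): OK
  at node 37 with bounds (35, 44): OK
  at node 36 with bounds (35, 37): OK
No violation found at any node.
Result: Valid BST


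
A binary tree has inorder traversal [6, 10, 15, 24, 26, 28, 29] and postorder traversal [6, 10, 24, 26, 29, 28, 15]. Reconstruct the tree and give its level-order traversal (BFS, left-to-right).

Inorder:   [6, 10, 15, 24, 26, 28, 29]
Postorder: [6, 10, 24, 26, 29, 28, 15]
Algorithm: postorder visits root last, so walk postorder right-to-left;
each value is the root of the current inorder slice — split it at that
value, recurse on the right subtree first, then the left.
Recursive splits:
  root=15; inorder splits into left=[6, 10], right=[24, 26, 28, 29]
  root=28; inorder splits into left=[24, 26], right=[29]
  root=29; inorder splits into left=[], right=[]
  root=26; inorder splits into left=[24], right=[]
  root=24; inorder splits into left=[], right=[]
  root=10; inorder splits into left=[6], right=[]
  root=6; inorder splits into left=[], right=[]
Reconstructed level-order: [15, 10, 28, 6, 26, 29, 24]


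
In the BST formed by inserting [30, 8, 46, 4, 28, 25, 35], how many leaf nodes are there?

Tree built from: [30, 8, 46, 4, 28, 25, 35]
Tree (level-order array): [30, 8, 46, 4, 28, 35, None, None, None, 25]
Rule: A leaf has 0 children.
Per-node child counts:
  node 30: 2 child(ren)
  node 8: 2 child(ren)
  node 4: 0 child(ren)
  node 28: 1 child(ren)
  node 25: 0 child(ren)
  node 46: 1 child(ren)
  node 35: 0 child(ren)
Matching nodes: [4, 25, 35]
Count of leaf nodes: 3


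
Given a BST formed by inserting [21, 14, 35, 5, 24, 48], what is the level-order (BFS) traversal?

Tree insertion order: [21, 14, 35, 5, 24, 48]
Tree (level-order array): [21, 14, 35, 5, None, 24, 48]
BFS from the root, enqueuing left then right child of each popped node:
  queue [21] -> pop 21, enqueue [14, 35], visited so far: [21]
  queue [14, 35] -> pop 14, enqueue [5], visited so far: [21, 14]
  queue [35, 5] -> pop 35, enqueue [24, 48], visited so far: [21, 14, 35]
  queue [5, 24, 48] -> pop 5, enqueue [none], visited so far: [21, 14, 35, 5]
  queue [24, 48] -> pop 24, enqueue [none], visited so far: [21, 14, 35, 5, 24]
  queue [48] -> pop 48, enqueue [none], visited so far: [21, 14, 35, 5, 24, 48]
Result: [21, 14, 35, 5, 24, 48]


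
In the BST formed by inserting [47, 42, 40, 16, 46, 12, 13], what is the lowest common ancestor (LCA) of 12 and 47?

Tree insertion order: [47, 42, 40, 16, 46, 12, 13]
Tree (level-order array): [47, 42, None, 40, 46, 16, None, None, None, 12, None, None, 13]
In a BST, the LCA of p=12, q=47 is the first node v on the
root-to-leaf path with p <= v <= q (go left if both < v, right if both > v).
Walk from root:
  at 47: 12 <= 47 <= 47, this is the LCA
LCA = 47


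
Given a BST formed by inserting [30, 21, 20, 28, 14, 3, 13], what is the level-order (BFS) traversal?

Tree insertion order: [30, 21, 20, 28, 14, 3, 13]
Tree (level-order array): [30, 21, None, 20, 28, 14, None, None, None, 3, None, None, 13]
BFS from the root, enqueuing left then right child of each popped node:
  queue [30] -> pop 30, enqueue [21], visited so far: [30]
  queue [21] -> pop 21, enqueue [20, 28], visited so far: [30, 21]
  queue [20, 28] -> pop 20, enqueue [14], visited so far: [30, 21, 20]
  queue [28, 14] -> pop 28, enqueue [none], visited so far: [30, 21, 20, 28]
  queue [14] -> pop 14, enqueue [3], visited so far: [30, 21, 20, 28, 14]
  queue [3] -> pop 3, enqueue [13], visited so far: [30, 21, 20, 28, 14, 3]
  queue [13] -> pop 13, enqueue [none], visited so far: [30, 21, 20, 28, 14, 3, 13]
Result: [30, 21, 20, 28, 14, 3, 13]


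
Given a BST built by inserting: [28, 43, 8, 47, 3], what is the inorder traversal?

Tree insertion order: [28, 43, 8, 47, 3]
Tree (level-order array): [28, 8, 43, 3, None, None, 47]
Inorder traversal: [3, 8, 28, 43, 47]


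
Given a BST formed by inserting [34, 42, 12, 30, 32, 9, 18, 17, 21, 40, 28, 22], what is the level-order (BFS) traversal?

Tree insertion order: [34, 42, 12, 30, 32, 9, 18, 17, 21, 40, 28, 22]
Tree (level-order array): [34, 12, 42, 9, 30, 40, None, None, None, 18, 32, None, None, 17, 21, None, None, None, None, None, 28, 22]
BFS from the root, enqueuing left then right child of each popped node:
  queue [34] -> pop 34, enqueue [12, 42], visited so far: [34]
  queue [12, 42] -> pop 12, enqueue [9, 30], visited so far: [34, 12]
  queue [42, 9, 30] -> pop 42, enqueue [40], visited so far: [34, 12, 42]
  queue [9, 30, 40] -> pop 9, enqueue [none], visited so far: [34, 12, 42, 9]
  queue [30, 40] -> pop 30, enqueue [18, 32], visited so far: [34, 12, 42, 9, 30]
  queue [40, 18, 32] -> pop 40, enqueue [none], visited so far: [34, 12, 42, 9, 30, 40]
  queue [18, 32] -> pop 18, enqueue [17, 21], visited so far: [34, 12, 42, 9, 30, 40, 18]
  queue [32, 17, 21] -> pop 32, enqueue [none], visited so far: [34, 12, 42, 9, 30, 40, 18, 32]
  queue [17, 21] -> pop 17, enqueue [none], visited so far: [34, 12, 42, 9, 30, 40, 18, 32, 17]
  queue [21] -> pop 21, enqueue [28], visited so far: [34, 12, 42, 9, 30, 40, 18, 32, 17, 21]
  queue [28] -> pop 28, enqueue [22], visited so far: [34, 12, 42, 9, 30, 40, 18, 32, 17, 21, 28]
  queue [22] -> pop 22, enqueue [none], visited so far: [34, 12, 42, 9, 30, 40, 18, 32, 17, 21, 28, 22]
Result: [34, 12, 42, 9, 30, 40, 18, 32, 17, 21, 28, 22]


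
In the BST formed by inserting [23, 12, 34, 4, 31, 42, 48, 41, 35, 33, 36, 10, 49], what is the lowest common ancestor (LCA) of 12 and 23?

Tree insertion order: [23, 12, 34, 4, 31, 42, 48, 41, 35, 33, 36, 10, 49]
Tree (level-order array): [23, 12, 34, 4, None, 31, 42, None, 10, None, 33, 41, 48, None, None, None, None, 35, None, None, 49, None, 36]
In a BST, the LCA of p=12, q=23 is the first node v on the
root-to-leaf path with p <= v <= q (go left if both < v, right if both > v).
Walk from root:
  at 23: 12 <= 23 <= 23, this is the LCA
LCA = 23


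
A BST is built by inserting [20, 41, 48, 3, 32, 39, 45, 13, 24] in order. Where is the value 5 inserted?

Starting tree (level order): [20, 3, 41, None, 13, 32, 48, None, None, 24, 39, 45]
Insertion path: 20 -> 3 -> 13
Result: insert 5 as left child of 13
Final tree (level order): [20, 3, 41, None, 13, 32, 48, 5, None, 24, 39, 45]


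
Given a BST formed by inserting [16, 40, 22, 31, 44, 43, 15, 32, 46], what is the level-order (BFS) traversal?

Tree insertion order: [16, 40, 22, 31, 44, 43, 15, 32, 46]
Tree (level-order array): [16, 15, 40, None, None, 22, 44, None, 31, 43, 46, None, 32]
BFS from the root, enqueuing left then right child of each popped node:
  queue [16] -> pop 16, enqueue [15, 40], visited so far: [16]
  queue [15, 40] -> pop 15, enqueue [none], visited so far: [16, 15]
  queue [40] -> pop 40, enqueue [22, 44], visited so far: [16, 15, 40]
  queue [22, 44] -> pop 22, enqueue [31], visited so far: [16, 15, 40, 22]
  queue [44, 31] -> pop 44, enqueue [43, 46], visited so far: [16, 15, 40, 22, 44]
  queue [31, 43, 46] -> pop 31, enqueue [32], visited so far: [16, 15, 40, 22, 44, 31]
  queue [43, 46, 32] -> pop 43, enqueue [none], visited so far: [16, 15, 40, 22, 44, 31, 43]
  queue [46, 32] -> pop 46, enqueue [none], visited so far: [16, 15, 40, 22, 44, 31, 43, 46]
  queue [32] -> pop 32, enqueue [none], visited so far: [16, 15, 40, 22, 44, 31, 43, 46, 32]
Result: [16, 15, 40, 22, 44, 31, 43, 46, 32]


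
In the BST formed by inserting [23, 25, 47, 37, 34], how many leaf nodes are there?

Tree built from: [23, 25, 47, 37, 34]
Tree (level-order array): [23, None, 25, None, 47, 37, None, 34]
Rule: A leaf has 0 children.
Per-node child counts:
  node 23: 1 child(ren)
  node 25: 1 child(ren)
  node 47: 1 child(ren)
  node 37: 1 child(ren)
  node 34: 0 child(ren)
Matching nodes: [34]
Count of leaf nodes: 1


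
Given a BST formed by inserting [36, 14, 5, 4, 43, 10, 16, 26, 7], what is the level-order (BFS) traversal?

Tree insertion order: [36, 14, 5, 4, 43, 10, 16, 26, 7]
Tree (level-order array): [36, 14, 43, 5, 16, None, None, 4, 10, None, 26, None, None, 7]
BFS from the root, enqueuing left then right child of each popped node:
  queue [36] -> pop 36, enqueue [14, 43], visited so far: [36]
  queue [14, 43] -> pop 14, enqueue [5, 16], visited so far: [36, 14]
  queue [43, 5, 16] -> pop 43, enqueue [none], visited so far: [36, 14, 43]
  queue [5, 16] -> pop 5, enqueue [4, 10], visited so far: [36, 14, 43, 5]
  queue [16, 4, 10] -> pop 16, enqueue [26], visited so far: [36, 14, 43, 5, 16]
  queue [4, 10, 26] -> pop 4, enqueue [none], visited so far: [36, 14, 43, 5, 16, 4]
  queue [10, 26] -> pop 10, enqueue [7], visited so far: [36, 14, 43, 5, 16, 4, 10]
  queue [26, 7] -> pop 26, enqueue [none], visited so far: [36, 14, 43, 5, 16, 4, 10, 26]
  queue [7] -> pop 7, enqueue [none], visited so far: [36, 14, 43, 5, 16, 4, 10, 26, 7]
Result: [36, 14, 43, 5, 16, 4, 10, 26, 7]


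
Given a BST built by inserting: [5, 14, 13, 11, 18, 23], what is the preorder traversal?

Tree insertion order: [5, 14, 13, 11, 18, 23]
Tree (level-order array): [5, None, 14, 13, 18, 11, None, None, 23]
Preorder traversal: [5, 14, 13, 11, 18, 23]


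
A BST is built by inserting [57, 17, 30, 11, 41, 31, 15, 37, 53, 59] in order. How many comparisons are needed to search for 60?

Search path for 60: 57 -> 59
Found: False
Comparisons: 2


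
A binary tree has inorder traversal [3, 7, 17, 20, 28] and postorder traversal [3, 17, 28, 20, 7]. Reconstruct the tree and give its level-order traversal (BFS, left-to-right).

Inorder:   [3, 7, 17, 20, 28]
Postorder: [3, 17, 28, 20, 7]
Algorithm: postorder visits root last, so walk postorder right-to-left;
each value is the root of the current inorder slice — split it at that
value, recurse on the right subtree first, then the left.
Recursive splits:
  root=7; inorder splits into left=[3], right=[17, 20, 28]
  root=20; inorder splits into left=[17], right=[28]
  root=28; inorder splits into left=[], right=[]
  root=17; inorder splits into left=[], right=[]
  root=3; inorder splits into left=[], right=[]
Reconstructed level-order: [7, 3, 20, 17, 28]


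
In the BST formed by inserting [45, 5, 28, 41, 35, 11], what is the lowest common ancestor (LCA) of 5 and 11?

Tree insertion order: [45, 5, 28, 41, 35, 11]
Tree (level-order array): [45, 5, None, None, 28, 11, 41, None, None, 35]
In a BST, the LCA of p=5, q=11 is the first node v on the
root-to-leaf path with p <= v <= q (go left if both < v, right if both > v).
Walk from root:
  at 45: both 5 and 11 < 45, go left
  at 5: 5 <= 5 <= 11, this is the LCA
LCA = 5


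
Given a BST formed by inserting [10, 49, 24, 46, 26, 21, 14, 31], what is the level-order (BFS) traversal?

Tree insertion order: [10, 49, 24, 46, 26, 21, 14, 31]
Tree (level-order array): [10, None, 49, 24, None, 21, 46, 14, None, 26, None, None, None, None, 31]
BFS from the root, enqueuing left then right child of each popped node:
  queue [10] -> pop 10, enqueue [49], visited so far: [10]
  queue [49] -> pop 49, enqueue [24], visited so far: [10, 49]
  queue [24] -> pop 24, enqueue [21, 46], visited so far: [10, 49, 24]
  queue [21, 46] -> pop 21, enqueue [14], visited so far: [10, 49, 24, 21]
  queue [46, 14] -> pop 46, enqueue [26], visited so far: [10, 49, 24, 21, 46]
  queue [14, 26] -> pop 14, enqueue [none], visited so far: [10, 49, 24, 21, 46, 14]
  queue [26] -> pop 26, enqueue [31], visited so far: [10, 49, 24, 21, 46, 14, 26]
  queue [31] -> pop 31, enqueue [none], visited so far: [10, 49, 24, 21, 46, 14, 26, 31]
Result: [10, 49, 24, 21, 46, 14, 26, 31]
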